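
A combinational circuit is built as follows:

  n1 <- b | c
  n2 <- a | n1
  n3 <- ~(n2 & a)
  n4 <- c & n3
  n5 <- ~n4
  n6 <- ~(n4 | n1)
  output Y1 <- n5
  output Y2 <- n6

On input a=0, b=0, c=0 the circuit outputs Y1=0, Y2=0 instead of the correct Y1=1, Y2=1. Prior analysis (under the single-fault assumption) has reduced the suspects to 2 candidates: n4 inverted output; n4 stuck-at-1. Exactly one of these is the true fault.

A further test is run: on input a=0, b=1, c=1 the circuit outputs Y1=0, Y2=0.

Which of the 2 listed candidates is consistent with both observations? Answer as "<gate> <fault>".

Evaluate each candidate on input a=0, b=1, c=1:
  n4 inverted output: n1=1, n2=1, n3=1, n4=0 [inverted output], n5=1, n6=0 → Y1=1, Y2=0 — eliminated
  n4 stuck-at-1: n1=1, n2=1, n3=1, n4=1 [stuck-at-1], n5=0, n6=0 → Y1=0, Y2=0 — matches
Only n4 stuck-at-1 reproduces the observed Y1=0, Y2=0.

n4 stuck-at-1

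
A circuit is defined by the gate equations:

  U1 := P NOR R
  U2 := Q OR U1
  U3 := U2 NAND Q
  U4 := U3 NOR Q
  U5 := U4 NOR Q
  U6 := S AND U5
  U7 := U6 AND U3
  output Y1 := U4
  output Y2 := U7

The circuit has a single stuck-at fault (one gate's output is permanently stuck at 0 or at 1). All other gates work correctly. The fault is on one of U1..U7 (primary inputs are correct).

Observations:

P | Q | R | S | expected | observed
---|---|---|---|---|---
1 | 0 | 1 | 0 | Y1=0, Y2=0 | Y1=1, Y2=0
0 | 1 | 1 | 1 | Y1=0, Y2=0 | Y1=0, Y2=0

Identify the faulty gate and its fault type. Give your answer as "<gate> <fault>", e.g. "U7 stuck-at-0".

U3 stuck-at-0

Fault-free values for test 1 (P=1, Q=0, R=1, S=0): U1=0, U2=0, U3=1, U4=0, U5=1, U6=0, U7=0, giving Y1=0, Y2=0. Observed Y1=1, Y2=0.
Test 1: faults giving observed Y1=1, Y2=0 are {U3 stuck-at-0, U4 stuck-at-1}.
Test 2 (P=0, Q=1, R=1, S=1): fault-free U1=0, U2=1, U3=0, U4=0, U5=0, U6=0, U7=0 → Y1=0, Y2=0; observed Y1=0, Y2=0. Eliminates U4 stuck-at-1.
Only U3 stuck-at-0 is consistent with every test.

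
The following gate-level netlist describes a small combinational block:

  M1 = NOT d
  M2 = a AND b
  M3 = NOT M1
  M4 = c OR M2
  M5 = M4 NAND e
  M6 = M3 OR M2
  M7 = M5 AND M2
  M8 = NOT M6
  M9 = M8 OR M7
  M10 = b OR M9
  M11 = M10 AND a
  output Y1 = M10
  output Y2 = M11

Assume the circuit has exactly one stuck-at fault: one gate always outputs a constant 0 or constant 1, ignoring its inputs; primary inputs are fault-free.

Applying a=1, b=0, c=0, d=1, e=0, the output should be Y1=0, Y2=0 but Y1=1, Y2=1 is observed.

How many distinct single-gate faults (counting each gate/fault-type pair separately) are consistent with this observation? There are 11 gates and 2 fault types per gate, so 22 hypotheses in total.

Fault-free: M1=0, M2=0, M3=1, M4=0, M5=1, M6=1, M7=0, M8=0, M9=0, M10=0, M11=0 → Y1=0, Y2=0. Observed Y1=1, Y2=1.
  M1: stuck-at-1 ✓; others ✗
  M2: stuck-at-1 ✓; others ✗
  M3: stuck-at-0 ✓; others ✗
  M4: none of the 2 fault types match ✗
  M5: none of the 2 fault types match ✗
  M6: stuck-at-0 ✓; others ✗
  M7: stuck-at-1 ✓; others ✗
  M8: stuck-at-1 ✓; others ✗
  M9: stuck-at-1 ✓; others ✗
  M10: stuck-at-1 ✓; others ✗
  M11: none of the 2 fault types match ✗
Consistent faults: {M1 stuck-at-1, M2 stuck-at-1, M3 stuck-at-0, M6 stuck-at-0, M7 stuck-at-1, M8 stuck-at-1, M9 stuck-at-1, M10 stuck-at-1} — 8 in all.

8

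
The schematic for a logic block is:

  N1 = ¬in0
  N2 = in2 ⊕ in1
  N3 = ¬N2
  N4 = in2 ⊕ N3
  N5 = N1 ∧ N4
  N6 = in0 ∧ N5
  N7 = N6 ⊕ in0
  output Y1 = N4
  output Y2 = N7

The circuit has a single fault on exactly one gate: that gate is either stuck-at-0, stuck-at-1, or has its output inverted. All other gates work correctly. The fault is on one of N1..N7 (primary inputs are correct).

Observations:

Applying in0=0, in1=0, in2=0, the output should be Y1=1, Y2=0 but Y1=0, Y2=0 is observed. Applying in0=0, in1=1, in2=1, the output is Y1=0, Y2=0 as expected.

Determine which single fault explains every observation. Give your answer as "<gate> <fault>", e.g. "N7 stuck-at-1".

Fault-free values for test 1 (in0=0, in1=0, in2=0): N1=1, N2=0, N3=1, N4=1, N5=1, N6=0, N7=0, giving Y1=1, Y2=0. Observed Y1=0, Y2=0.
Test 1: faults giving observed Y1=0, Y2=0 are {N2 stuck-at-1, N2 inverted output, N3 stuck-at-0, N3 inverted output, N4 stuck-at-0, N4 inverted output}.
Test 2 (in0=0, in1=1, in2=1): fault-free N1=1, N2=0, N3=1, N4=0, N5=0, N6=0, N7=0 → Y1=0, Y2=0; observed Y1=0, Y2=0. Eliminates N2 stuck-at-1, N2 inverted output, N3 stuck-at-0, N3 inverted output, N4 inverted output.
Only N4 stuck-at-0 is consistent with every test.

N4 stuck-at-0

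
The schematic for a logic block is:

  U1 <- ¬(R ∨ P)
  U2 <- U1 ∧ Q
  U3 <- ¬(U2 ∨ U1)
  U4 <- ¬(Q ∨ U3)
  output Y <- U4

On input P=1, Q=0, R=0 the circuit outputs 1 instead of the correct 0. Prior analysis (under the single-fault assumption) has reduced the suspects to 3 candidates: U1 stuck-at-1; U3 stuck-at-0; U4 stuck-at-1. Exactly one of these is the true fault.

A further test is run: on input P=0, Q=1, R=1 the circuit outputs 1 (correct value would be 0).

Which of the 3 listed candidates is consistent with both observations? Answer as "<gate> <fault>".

Evaluate each candidate on input P=0, Q=1, R=1:
  U1 stuck-at-1: U1=1 [stuck-at-1], U2=1, U3=0, U4=0 → 0 — eliminated
  U3 stuck-at-0: U1=0, U2=0, U3=0 [stuck-at-0], U4=0 → 0 — eliminated
  U4 stuck-at-1: U1=0, U2=0, U3=1, U4=1 [stuck-at-1] → 1 — matches
Only U4 stuck-at-1 reproduces the observed 1.

U4 stuck-at-1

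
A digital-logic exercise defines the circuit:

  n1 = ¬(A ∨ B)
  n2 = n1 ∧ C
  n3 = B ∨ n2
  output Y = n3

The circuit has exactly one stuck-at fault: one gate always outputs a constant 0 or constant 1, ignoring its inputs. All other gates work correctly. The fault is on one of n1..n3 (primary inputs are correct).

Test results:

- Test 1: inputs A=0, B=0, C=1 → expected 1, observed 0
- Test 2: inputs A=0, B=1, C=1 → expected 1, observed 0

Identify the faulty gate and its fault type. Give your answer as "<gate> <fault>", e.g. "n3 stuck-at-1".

Fault-free values for test 1 (A=0, B=0, C=1): n1=1, n2=1, n3=1, giving Y=1. Observed 0.
Test 1: faults giving observed 0 are {n1 stuck-at-0, n2 stuck-at-0, n3 stuck-at-0}.
Test 2 (A=0, B=1, C=1): fault-free n1=0, n2=0, n3=1 → 1; observed 0. Eliminates n1 stuck-at-0, n2 stuck-at-0.
Only n3 stuck-at-0 is consistent with every test.

n3 stuck-at-0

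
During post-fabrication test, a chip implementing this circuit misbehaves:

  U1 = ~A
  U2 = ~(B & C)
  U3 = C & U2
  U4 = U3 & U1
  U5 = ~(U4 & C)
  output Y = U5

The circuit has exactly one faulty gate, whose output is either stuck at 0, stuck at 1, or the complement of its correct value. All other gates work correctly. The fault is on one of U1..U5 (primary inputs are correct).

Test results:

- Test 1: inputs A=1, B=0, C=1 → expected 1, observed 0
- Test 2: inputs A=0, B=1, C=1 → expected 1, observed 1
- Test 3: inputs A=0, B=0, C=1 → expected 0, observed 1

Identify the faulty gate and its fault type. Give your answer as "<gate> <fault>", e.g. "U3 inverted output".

U1 inverted output

Fault-free values for test 1 (A=1, B=0, C=1): U1=0, U2=1, U3=1, U4=0, U5=1, giving Y=1. Observed 0.
Test 1: faults giving observed 0 are {U1 stuck-at-1, U1 inverted output, U4 stuck-at-1, U4 inverted output, U5 stuck-at-0, U5 inverted output}.
Test 2 (A=0, B=1, C=1): fault-free U1=1, U2=0, U3=0, U4=0, U5=1 → 1; observed 1. Eliminates U4 stuck-at-1, U4 inverted output, U5 stuck-at-0, U5 inverted output.
Test 3 (A=0, B=0, C=1): fault-free U1=1, U2=1, U3=1, U4=1, U5=0 → 0; observed 1. Eliminates U1 stuck-at-1.
Only U1 inverted output is consistent with every test.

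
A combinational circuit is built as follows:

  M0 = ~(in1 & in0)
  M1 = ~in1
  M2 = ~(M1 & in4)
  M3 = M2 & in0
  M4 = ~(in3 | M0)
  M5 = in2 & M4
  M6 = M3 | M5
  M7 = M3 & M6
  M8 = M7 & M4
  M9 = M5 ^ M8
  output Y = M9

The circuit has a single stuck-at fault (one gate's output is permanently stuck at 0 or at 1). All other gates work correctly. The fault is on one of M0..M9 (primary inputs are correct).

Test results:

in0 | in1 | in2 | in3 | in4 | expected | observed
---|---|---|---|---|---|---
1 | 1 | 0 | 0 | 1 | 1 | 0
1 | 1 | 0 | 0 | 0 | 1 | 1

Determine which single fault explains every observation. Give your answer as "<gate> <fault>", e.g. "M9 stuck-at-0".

Fault-free values for test 1 (in0=1, in1=1, in2=0, in3=0, in4=1): M0=0, M1=0, M2=1, M3=1, M4=1, M5=0, M6=1, M7=1, M8=1, M9=1, giving Y=1. Observed 0.
Test 1: faults giving observed 0 are {M0 stuck-at-1, M1 stuck-at-1, M2 stuck-at-0, M3 stuck-at-0, M4 stuck-at-0, M5 stuck-at-1, M6 stuck-at-0, M7 stuck-at-0, M8 stuck-at-0, M9 stuck-at-0}.
Test 2 (in0=1, in1=1, in2=0, in3=0, in4=0): fault-free M0=0, M1=0, M2=1, M3=1, M4=1, M5=0, M6=1, M7=1, M8=1, M9=1 → 1; observed 1. Eliminates M0 stuck-at-1, M2 stuck-at-0, M3 stuck-at-0, M4 stuck-at-0, M5 stuck-at-1, M6 stuck-at-0, M7 stuck-at-0, M8 stuck-at-0, M9 stuck-at-0.
Only M1 stuck-at-1 is consistent with every test.

M1 stuck-at-1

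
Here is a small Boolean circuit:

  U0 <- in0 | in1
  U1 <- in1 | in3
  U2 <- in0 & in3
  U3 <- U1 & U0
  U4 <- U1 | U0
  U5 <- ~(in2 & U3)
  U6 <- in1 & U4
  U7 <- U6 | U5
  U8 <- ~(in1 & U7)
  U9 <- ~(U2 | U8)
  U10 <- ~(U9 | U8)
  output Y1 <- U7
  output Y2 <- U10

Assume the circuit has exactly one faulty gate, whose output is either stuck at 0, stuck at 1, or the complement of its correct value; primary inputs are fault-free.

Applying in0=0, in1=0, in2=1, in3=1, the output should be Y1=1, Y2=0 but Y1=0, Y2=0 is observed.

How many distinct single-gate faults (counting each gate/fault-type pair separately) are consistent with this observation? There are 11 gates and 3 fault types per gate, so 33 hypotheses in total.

Fault-free: U0=0, U1=1, U2=0, U3=0, U4=1, U5=1, U6=0, U7=1, U8=1, U9=0, U10=0 → Y1=1, Y2=0. Observed Y1=0, Y2=0.
  U0: stuck-at-1, inverted output ✓; others ✗
  U1: none of the 3 fault types match ✗
  U2: none of the 3 fault types match ✗
  U3: stuck-at-1, inverted output ✓; others ✗
  U4: none of the 3 fault types match ✗
  U5: stuck-at-0, inverted output ✓; others ✗
  U6: none of the 3 fault types match ✗
  U7: stuck-at-0, inverted output ✓; others ✗
  U8: none of the 3 fault types match ✗
  U9: none of the 3 fault types match ✗
  U10: none of the 3 fault types match ✗
Consistent faults: {U0 stuck-at-1, U0 inverted output, U3 stuck-at-1, U3 inverted output, U5 stuck-at-0, U5 inverted output, U7 stuck-at-0, U7 inverted output} — 8 in all.

8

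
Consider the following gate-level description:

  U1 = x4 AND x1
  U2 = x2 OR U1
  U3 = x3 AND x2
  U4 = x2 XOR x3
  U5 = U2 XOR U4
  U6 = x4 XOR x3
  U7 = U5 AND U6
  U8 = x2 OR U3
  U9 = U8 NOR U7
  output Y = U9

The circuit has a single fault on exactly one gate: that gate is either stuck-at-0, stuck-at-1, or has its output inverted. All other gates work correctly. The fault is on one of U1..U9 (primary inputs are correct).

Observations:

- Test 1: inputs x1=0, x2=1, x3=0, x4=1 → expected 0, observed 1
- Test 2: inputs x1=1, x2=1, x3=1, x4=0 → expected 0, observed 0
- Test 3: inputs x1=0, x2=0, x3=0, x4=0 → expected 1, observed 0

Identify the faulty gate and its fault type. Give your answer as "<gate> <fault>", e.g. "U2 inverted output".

U8 inverted output

Fault-free values for test 1 (x1=0, x2=1, x3=0, x4=1): U1=0, U2=1, U3=0, U4=1, U5=0, U6=1, U7=0, U8=1, U9=0, giving Y=0. Observed 1.
Test 1: faults giving observed 1 are {U8 stuck-at-0, U8 inverted output, U9 stuck-at-1, U9 inverted output}.
Test 2 (x1=1, x2=1, x3=1, x4=0): fault-free U1=0, U2=1, U3=1, U4=0, U5=1, U6=1, U7=1, U8=1, U9=0 → 0; observed 0. Eliminates U9 stuck-at-1, U9 inverted output.
Test 3 (x1=0, x2=0, x3=0, x4=0): fault-free U1=0, U2=0, U3=0, U4=0, U5=0, U6=0, U7=0, U8=0, U9=1 → 1; observed 0. Eliminates U8 stuck-at-0.
Only U8 inverted output is consistent with every test.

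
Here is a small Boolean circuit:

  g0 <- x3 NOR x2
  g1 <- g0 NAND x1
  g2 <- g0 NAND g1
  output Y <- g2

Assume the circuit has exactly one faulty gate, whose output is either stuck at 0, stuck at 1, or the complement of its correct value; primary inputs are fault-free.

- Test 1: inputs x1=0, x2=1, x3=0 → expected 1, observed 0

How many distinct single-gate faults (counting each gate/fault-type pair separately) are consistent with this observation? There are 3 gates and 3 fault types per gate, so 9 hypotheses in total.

4

Fault-free: g0=0, g1=1, g2=1 → 1. Observed 0.
  g0 stuck-at-0: output 1 ✗
  g0 stuck-at-1: output 0 ✓
  g0 inverted output: output 0 ✓
  g1 stuck-at-0: output 1 ✗
  g1 stuck-at-1: output 1 ✗
  g1 inverted output: output 1 ✗
  g2 stuck-at-0: output 0 ✓
  g2 stuck-at-1: output 1 ✗
  g2 inverted output: output 0 ✓
Consistent faults: {g0 stuck-at-1, g0 inverted output, g2 stuck-at-0, g2 inverted output} — 4 in all.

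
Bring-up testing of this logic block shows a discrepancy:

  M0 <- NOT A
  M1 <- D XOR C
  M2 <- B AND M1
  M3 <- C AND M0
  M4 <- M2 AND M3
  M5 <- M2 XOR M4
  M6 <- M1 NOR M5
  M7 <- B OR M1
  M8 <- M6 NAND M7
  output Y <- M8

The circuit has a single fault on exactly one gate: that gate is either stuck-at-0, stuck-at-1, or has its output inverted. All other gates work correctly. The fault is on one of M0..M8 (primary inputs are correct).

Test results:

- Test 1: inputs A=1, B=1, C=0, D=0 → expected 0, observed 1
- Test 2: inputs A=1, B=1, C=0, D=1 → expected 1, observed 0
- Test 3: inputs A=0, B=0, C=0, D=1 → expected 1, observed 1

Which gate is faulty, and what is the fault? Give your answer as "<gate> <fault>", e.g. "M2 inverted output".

M1 inverted output

Fault-free values for test 1 (A=1, B=1, C=0, D=0): M0=0, M1=0, M2=0, M3=0, M4=0, M5=0, M6=1, M7=1, M8=0, giving Y=0. Observed 1.
Test 1: faults giving observed 1 are {M1 stuck-at-1, M1 inverted output, M2 stuck-at-1, M2 inverted output, M4 stuck-at-1, M4 inverted output, M5 stuck-at-1, M5 inverted output, M6 stuck-at-0, M6 inverted output, M7 stuck-at-0, M7 inverted output, M8 stuck-at-1, M8 inverted output}.
Test 2 (A=1, B=1, C=0, D=1): fault-free M0=0, M1=1, M2=1, M3=0, M4=0, M5=1, M6=0, M7=1, M8=1 → 1; observed 0. Eliminates M1 stuck-at-1, M2 stuck-at-1, M2 inverted output, M4 stuck-at-1, M4 inverted output, M5 stuck-at-1, M5 inverted output, M6 stuck-at-0, M7 stuck-at-0, M7 inverted output, M8 stuck-at-1.
Test 3 (A=0, B=0, C=0, D=1): fault-free M0=1, M1=1, M2=0, M3=0, M4=0, M5=0, M6=0, M7=1, M8=1 → 1; observed 1. Eliminates M6 inverted output, M8 inverted output.
Only M1 inverted output is consistent with every test.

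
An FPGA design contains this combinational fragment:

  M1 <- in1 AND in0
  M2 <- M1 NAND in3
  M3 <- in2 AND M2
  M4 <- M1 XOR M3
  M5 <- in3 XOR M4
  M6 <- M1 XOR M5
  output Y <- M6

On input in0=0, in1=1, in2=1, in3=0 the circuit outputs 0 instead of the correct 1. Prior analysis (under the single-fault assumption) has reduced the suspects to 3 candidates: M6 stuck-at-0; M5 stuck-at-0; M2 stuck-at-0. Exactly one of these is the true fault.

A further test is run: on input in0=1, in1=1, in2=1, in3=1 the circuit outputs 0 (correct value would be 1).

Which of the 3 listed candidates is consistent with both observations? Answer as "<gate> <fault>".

M6 stuck-at-0

Evaluate each candidate on input in0=1, in1=1, in2=1, in3=1:
  M6 stuck-at-0: M1=1, M2=0, M3=0, M4=1, M5=0, M6=0 [stuck-at-0] → 0 — matches
  M5 stuck-at-0: M1=1, M2=0, M3=0, M4=1, M5=0 [stuck-at-0], M6=1 → 1 — eliminated
  M2 stuck-at-0: M1=1, M2=0 [stuck-at-0], M3=0, M4=1, M5=0, M6=1 → 1 — eliminated
Only M6 stuck-at-0 reproduces the observed 0.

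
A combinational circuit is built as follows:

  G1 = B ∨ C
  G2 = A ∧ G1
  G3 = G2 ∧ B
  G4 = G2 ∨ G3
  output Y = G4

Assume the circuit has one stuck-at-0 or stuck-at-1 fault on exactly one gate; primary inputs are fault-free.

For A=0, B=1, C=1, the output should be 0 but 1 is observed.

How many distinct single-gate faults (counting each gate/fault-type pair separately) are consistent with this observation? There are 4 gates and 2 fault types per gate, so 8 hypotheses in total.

Fault-free: G1=1, G2=0, G3=0, G4=0 → 0. Observed 1.
  G1 stuck-at-0: output 0 ✗
  G1 stuck-at-1: output 0 ✗
  G2 stuck-at-0: output 0 ✗
  G2 stuck-at-1: output 1 ✓
  G3 stuck-at-0: output 0 ✗
  G3 stuck-at-1: output 1 ✓
  G4 stuck-at-0: output 0 ✗
  G4 stuck-at-1: output 1 ✓
Consistent faults: {G2 stuck-at-1, G3 stuck-at-1, G4 stuck-at-1} — 3 in all.

3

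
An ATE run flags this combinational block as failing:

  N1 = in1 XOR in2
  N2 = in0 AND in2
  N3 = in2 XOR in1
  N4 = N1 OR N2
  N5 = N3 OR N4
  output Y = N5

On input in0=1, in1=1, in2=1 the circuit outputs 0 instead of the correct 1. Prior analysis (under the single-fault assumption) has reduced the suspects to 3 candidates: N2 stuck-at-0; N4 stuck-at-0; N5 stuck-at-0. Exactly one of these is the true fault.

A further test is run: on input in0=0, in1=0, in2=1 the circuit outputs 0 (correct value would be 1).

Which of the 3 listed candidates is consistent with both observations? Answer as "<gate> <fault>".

N5 stuck-at-0

Evaluate each candidate on input in0=0, in1=0, in2=1:
  N2 stuck-at-0: N1=1, N2=0 [stuck-at-0], N3=1, N4=1, N5=1 → 1 — eliminated
  N4 stuck-at-0: N1=1, N2=0, N3=1, N4=0 [stuck-at-0], N5=1 → 1 — eliminated
  N5 stuck-at-0: N1=1, N2=0, N3=1, N4=1, N5=0 [stuck-at-0] → 0 — matches
Only N5 stuck-at-0 reproduces the observed 0.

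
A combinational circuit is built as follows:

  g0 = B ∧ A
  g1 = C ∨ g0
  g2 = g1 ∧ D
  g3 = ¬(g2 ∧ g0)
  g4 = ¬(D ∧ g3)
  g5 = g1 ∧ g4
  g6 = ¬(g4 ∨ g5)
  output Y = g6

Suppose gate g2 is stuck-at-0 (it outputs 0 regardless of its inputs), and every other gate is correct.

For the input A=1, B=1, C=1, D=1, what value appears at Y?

Propagate with g2 forced: g0=1, g1=1, g2=0 [stuck-at-0], g3=1, g4=0, g5=0, g6=1.
So Y = 1. (Without the fault it would be 0.)

1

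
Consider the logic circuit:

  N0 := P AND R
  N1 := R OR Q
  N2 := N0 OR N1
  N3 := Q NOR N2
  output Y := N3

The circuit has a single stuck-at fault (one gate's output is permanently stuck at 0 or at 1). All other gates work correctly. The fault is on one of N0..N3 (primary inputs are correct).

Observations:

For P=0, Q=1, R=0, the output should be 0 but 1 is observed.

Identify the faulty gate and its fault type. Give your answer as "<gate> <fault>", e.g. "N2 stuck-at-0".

N3 stuck-at-1

Fault-free values for test 1 (P=0, Q=1, R=0): N0=0, N1=1, N2=1, N3=0, giving Y=0. Observed 1.
Test 1: faults giving observed 1 are {N3 stuck-at-1}.
Only N3 stuck-at-1 is consistent with every test.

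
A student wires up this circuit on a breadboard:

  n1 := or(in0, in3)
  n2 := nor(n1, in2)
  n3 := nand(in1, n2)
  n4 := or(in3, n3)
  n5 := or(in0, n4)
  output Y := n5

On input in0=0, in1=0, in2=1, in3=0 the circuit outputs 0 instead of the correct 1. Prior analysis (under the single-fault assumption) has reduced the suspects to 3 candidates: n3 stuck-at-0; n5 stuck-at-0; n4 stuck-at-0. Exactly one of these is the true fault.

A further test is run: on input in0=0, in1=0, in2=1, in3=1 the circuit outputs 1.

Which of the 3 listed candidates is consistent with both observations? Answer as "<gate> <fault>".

Evaluate each candidate on input in0=0, in1=0, in2=1, in3=1:
  n3 stuck-at-0: n1=1, n2=0, n3=0 [stuck-at-0], n4=1, n5=1 → 1 — matches
  n5 stuck-at-0: n1=1, n2=0, n3=1, n4=1, n5=0 [stuck-at-0] → 0 — eliminated
  n4 stuck-at-0: n1=1, n2=0, n3=1, n4=0 [stuck-at-0], n5=0 → 0 — eliminated
Only n3 stuck-at-0 reproduces the observed 1.

n3 stuck-at-0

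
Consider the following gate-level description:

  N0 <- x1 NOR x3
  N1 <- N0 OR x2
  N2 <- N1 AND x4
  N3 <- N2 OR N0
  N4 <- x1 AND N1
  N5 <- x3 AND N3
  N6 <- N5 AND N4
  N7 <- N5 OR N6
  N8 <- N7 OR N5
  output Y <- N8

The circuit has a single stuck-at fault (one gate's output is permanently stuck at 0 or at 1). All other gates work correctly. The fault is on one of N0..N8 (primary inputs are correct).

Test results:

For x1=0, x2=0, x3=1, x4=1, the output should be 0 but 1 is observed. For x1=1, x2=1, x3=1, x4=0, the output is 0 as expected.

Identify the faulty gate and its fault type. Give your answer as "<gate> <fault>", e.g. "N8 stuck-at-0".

Fault-free values for test 1 (x1=0, x2=0, x3=1, x4=1): N0=0, N1=0, N2=0, N3=0, N4=0, N5=0, N6=0, N7=0, N8=0, giving Y=0. Observed 1.
Test 1: faults giving observed 1 are {N0 stuck-at-1, N1 stuck-at-1, N2 stuck-at-1, N3 stuck-at-1, N5 stuck-at-1, N6 stuck-at-1, N7 stuck-at-1, N8 stuck-at-1}.
Test 2 (x1=1, x2=1, x3=1, x4=0): fault-free N0=0, N1=1, N2=0, N3=0, N4=1, N5=0, N6=0, N7=0, N8=0 → 0; observed 0. Eliminates N0 stuck-at-1, N2 stuck-at-1, N3 stuck-at-1, N5 stuck-at-1, N6 stuck-at-1, N7 stuck-at-1, N8 stuck-at-1.
Only N1 stuck-at-1 is consistent with every test.

N1 stuck-at-1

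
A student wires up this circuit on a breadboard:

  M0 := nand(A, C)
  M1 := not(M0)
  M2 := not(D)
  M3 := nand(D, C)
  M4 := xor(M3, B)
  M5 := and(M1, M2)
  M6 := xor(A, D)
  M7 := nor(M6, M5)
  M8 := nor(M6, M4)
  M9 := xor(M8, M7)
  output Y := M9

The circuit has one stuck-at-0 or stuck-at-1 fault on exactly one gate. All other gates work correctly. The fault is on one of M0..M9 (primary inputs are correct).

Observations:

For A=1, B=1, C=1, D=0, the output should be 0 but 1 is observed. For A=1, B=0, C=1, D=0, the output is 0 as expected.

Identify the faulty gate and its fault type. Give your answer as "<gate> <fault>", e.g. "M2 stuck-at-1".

Fault-free values for test 1 (A=1, B=1, C=1, D=0): M0=0, M1=1, M2=1, M3=1, M4=0, M5=1, M6=1, M7=0, M8=0, M9=0, giving Y=0. Observed 1.
Test 1: faults giving observed 1 are {M6 stuck-at-0, M7 stuck-at-1, M8 stuck-at-1, M9 stuck-at-1}.
Test 2 (A=1, B=0, C=1, D=0): fault-free M0=0, M1=1, M2=1, M3=1, M4=1, M5=1, M6=1, M7=0, M8=0, M9=0 → 0; observed 0. Eliminates M7 stuck-at-1, M8 stuck-at-1, M9 stuck-at-1.
Only M6 stuck-at-0 is consistent with every test.

M6 stuck-at-0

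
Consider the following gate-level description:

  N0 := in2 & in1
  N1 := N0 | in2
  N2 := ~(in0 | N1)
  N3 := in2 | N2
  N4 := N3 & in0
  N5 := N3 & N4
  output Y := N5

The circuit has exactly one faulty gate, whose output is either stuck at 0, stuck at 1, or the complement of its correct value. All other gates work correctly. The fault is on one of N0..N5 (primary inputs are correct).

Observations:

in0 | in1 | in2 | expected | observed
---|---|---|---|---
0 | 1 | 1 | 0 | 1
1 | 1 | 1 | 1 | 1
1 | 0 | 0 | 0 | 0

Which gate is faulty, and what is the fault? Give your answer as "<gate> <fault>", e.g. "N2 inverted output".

Fault-free values for test 1 (in0=0, in1=1, in2=1): N0=1, N1=1, N2=0, N3=1, N4=0, N5=0, giving Y=0. Observed 1.
Test 1: faults giving observed 1 are {N4 stuck-at-1, N4 inverted output, N5 stuck-at-1, N5 inverted output}.
Test 2 (in0=1, in1=1, in2=1): fault-free N0=1, N1=1, N2=0, N3=1, N4=1, N5=1 → 1; observed 1. Eliminates N4 inverted output, N5 inverted output.
Test 3 (in0=1, in1=0, in2=0): fault-free N0=0, N1=0, N2=0, N3=0, N4=0, N5=0 → 0; observed 0. Eliminates N5 stuck-at-1.
Only N4 stuck-at-1 is consistent with every test.

N4 stuck-at-1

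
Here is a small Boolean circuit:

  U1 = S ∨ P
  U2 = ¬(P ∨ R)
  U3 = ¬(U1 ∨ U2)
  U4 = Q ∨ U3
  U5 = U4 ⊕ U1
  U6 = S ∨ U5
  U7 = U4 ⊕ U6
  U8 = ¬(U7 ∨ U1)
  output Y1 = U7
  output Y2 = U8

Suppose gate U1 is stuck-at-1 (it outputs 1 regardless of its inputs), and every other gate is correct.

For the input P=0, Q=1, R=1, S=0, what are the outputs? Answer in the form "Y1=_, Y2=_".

Y1=1, Y2=0

Propagate with U1 forced: U1=1 [stuck-at-1], U2=0, U3=0, U4=1, U5=0, U6=0, U7=1, U8=0.
So the outputs are Y1=1, Y2=0. (Without the fault they would be Y1=0, Y2=1.)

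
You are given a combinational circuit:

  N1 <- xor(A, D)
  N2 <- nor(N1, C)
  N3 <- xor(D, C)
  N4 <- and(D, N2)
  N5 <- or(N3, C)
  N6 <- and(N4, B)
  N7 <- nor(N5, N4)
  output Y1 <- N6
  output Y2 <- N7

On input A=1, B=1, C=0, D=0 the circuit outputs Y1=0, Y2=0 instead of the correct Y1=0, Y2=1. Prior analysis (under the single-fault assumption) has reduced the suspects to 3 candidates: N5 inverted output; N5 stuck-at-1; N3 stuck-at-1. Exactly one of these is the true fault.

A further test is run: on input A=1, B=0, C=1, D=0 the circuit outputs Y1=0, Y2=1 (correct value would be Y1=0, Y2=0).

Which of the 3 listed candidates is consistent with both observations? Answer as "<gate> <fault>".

Evaluate each candidate on input A=1, B=0, C=1, D=0:
  N5 inverted output: N1=1, N2=0, N3=1, N4=0, N5=0 [inverted output], N6=0, N7=1 → Y1=0, Y2=1 — matches
  N5 stuck-at-1: N1=1, N2=0, N3=1, N4=0, N5=1 [stuck-at-1], N6=0, N7=0 → Y1=0, Y2=0 — eliminated
  N3 stuck-at-1: N1=1, N2=0, N3=1 [stuck-at-1], N4=0, N5=1, N6=0, N7=0 → Y1=0, Y2=0 — eliminated
Only N5 inverted output reproduces the observed Y1=0, Y2=1.

N5 inverted output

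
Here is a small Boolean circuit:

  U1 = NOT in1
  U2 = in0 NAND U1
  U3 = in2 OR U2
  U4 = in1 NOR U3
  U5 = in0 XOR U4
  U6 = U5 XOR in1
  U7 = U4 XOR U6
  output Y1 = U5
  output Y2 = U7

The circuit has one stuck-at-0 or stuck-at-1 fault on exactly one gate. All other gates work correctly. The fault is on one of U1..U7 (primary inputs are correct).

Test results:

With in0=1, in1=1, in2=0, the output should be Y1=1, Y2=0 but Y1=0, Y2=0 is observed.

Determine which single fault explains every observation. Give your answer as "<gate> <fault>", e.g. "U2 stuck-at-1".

Fault-free values for test 1 (in0=1, in1=1, in2=0): U1=0, U2=1, U3=1, U4=0, U5=1, U6=0, U7=0, giving Y1=1, Y2=0. Observed Y1=0, Y2=0.
Test 1: faults giving observed Y1=0, Y2=0 are {U4 stuck-at-1}.
Only U4 stuck-at-1 is consistent with every test.

U4 stuck-at-1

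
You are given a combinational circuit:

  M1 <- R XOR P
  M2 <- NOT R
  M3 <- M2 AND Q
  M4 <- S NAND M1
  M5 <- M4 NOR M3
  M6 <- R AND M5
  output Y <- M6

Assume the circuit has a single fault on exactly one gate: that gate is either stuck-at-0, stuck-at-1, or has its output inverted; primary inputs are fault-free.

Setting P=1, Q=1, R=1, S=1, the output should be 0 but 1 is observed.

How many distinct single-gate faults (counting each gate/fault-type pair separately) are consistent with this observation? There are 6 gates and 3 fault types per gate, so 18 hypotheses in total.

8

Fault-free: M1=0, M2=0, M3=0, M4=1, M5=0, M6=0 → 0. Observed 1.
  M1: stuck-at-1, inverted output ✓; others ✗
  M2: none of the 3 fault types match ✗
  M3: none of the 3 fault types match ✗
  M4: stuck-at-0, inverted output ✓; others ✗
  M5: stuck-at-1, inverted output ✓; others ✗
  M6: stuck-at-1, inverted output ✓; others ✗
Consistent faults: {M1 stuck-at-1, M1 inverted output, M4 stuck-at-0, M4 inverted output, M5 stuck-at-1, M5 inverted output, M6 stuck-at-1, M6 inverted output} — 8 in all.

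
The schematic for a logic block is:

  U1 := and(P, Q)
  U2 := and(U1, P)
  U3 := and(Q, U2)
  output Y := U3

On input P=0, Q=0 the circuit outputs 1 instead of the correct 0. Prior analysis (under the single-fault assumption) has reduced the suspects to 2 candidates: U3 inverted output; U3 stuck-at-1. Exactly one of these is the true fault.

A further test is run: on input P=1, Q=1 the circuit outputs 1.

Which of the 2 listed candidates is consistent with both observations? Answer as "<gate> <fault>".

U3 stuck-at-1

Evaluate each candidate on input P=1, Q=1:
  U3 inverted output: U1=1, U2=1, U3=0 [inverted output] → 0 — eliminated
  U3 stuck-at-1: U1=1, U2=1, U3=1 [stuck-at-1] → 1 — matches
Only U3 stuck-at-1 reproduces the observed 1.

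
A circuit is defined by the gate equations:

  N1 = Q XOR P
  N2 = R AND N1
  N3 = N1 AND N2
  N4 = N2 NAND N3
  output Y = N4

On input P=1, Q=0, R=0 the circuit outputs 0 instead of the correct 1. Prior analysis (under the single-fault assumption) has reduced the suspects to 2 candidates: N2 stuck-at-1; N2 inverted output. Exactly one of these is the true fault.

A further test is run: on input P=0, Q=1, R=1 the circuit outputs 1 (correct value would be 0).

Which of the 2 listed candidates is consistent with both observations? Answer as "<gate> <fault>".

N2 inverted output

Evaluate each candidate on input P=0, Q=1, R=1:
  N2 stuck-at-1: N1=1, N2=1 [stuck-at-1], N3=1, N4=0 → 0 — eliminated
  N2 inverted output: N1=1, N2=0 [inverted output], N3=0, N4=1 → 1 — matches
Only N2 inverted output reproduces the observed 1.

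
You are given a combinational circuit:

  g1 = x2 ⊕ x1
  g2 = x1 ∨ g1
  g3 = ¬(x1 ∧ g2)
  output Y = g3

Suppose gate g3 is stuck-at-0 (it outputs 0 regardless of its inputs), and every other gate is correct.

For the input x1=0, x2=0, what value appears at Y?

0

Propagate with g3 forced: g1=0, g2=0, g3=0 [stuck-at-0].
So Y = 0. (Without the fault it would be 1.)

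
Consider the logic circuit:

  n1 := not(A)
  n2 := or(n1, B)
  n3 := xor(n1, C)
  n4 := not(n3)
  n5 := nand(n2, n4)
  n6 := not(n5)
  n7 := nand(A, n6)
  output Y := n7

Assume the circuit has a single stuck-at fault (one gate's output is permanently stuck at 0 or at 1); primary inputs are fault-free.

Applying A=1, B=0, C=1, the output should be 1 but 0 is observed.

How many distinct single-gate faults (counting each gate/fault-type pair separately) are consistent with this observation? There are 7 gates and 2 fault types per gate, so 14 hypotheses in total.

4

Fault-free: n1=0, n2=0, n3=1, n4=0, n5=1, n6=0, n7=1 → 1. Observed 0.
  n1 stuck-at-0: output 1 ✗
  n1 stuck-at-1: output 0 ✓
  n2 stuck-at-0: output 1 ✗
  n2 stuck-at-1: output 1 ✗
  n3 stuck-at-0: output 1 ✗
  n3 stuck-at-1: output 1 ✗
  n4 stuck-at-0: output 1 ✗
  n4 stuck-at-1: output 1 ✗
  n5 stuck-at-0: output 0 ✓
  n5 stuck-at-1: output 1 ✗
  n6 stuck-at-0: output 1 ✗
  n6 stuck-at-1: output 0 ✓
  n7 stuck-at-0: output 0 ✓
  n7 stuck-at-1: output 1 ✗
Consistent faults: {n1 stuck-at-1, n5 stuck-at-0, n6 stuck-at-1, n7 stuck-at-0} — 4 in all.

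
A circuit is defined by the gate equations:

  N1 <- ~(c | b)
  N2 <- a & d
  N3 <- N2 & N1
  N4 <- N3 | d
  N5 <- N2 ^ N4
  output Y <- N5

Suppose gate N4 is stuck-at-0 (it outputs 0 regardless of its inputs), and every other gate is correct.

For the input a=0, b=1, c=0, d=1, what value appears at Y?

0

Propagate with N4 forced: N1=0, N2=0, N3=0, N4=0 [stuck-at-0], N5=0.
So Y = 0. (Without the fault it would be 1.)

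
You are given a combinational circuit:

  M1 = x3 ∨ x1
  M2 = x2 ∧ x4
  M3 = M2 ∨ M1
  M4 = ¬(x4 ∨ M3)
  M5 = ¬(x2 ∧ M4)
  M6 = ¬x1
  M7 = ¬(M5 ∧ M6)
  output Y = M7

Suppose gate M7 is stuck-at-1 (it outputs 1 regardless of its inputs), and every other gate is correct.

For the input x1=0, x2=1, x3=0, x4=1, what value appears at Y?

1

Propagate with M7 forced: M1=0, M2=1, M3=1, M4=0, M5=1, M6=1, M7=1 [stuck-at-1].
So Y = 1. (Without the fault it would be 0.)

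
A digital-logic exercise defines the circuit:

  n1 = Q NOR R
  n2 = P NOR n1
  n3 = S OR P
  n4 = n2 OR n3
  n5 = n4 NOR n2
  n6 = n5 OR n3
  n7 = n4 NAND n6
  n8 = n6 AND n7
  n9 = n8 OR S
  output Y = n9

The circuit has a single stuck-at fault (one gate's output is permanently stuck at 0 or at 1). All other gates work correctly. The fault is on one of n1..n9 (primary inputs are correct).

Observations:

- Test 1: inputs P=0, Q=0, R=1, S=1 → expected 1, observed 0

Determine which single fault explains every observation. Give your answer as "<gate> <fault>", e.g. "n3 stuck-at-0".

n9 stuck-at-0

Fault-free values for test 1 (P=0, Q=0, R=1, S=1): n1=0, n2=1, n3=1, n4=1, n5=0, n6=1, n7=0, n8=0, n9=1, giving Y=1. Observed 0.
Test 1: faults giving observed 0 are {n9 stuck-at-0}.
Only n9 stuck-at-0 is consistent with every test.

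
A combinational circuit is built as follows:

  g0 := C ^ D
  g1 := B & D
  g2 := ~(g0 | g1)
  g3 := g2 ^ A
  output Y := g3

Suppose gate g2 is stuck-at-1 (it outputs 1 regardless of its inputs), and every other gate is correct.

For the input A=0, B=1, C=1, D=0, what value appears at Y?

1

Propagate with g2 forced: g0=1, g1=0, g2=1 [stuck-at-1], g3=1.
So Y = 1. (Without the fault it would be 0.)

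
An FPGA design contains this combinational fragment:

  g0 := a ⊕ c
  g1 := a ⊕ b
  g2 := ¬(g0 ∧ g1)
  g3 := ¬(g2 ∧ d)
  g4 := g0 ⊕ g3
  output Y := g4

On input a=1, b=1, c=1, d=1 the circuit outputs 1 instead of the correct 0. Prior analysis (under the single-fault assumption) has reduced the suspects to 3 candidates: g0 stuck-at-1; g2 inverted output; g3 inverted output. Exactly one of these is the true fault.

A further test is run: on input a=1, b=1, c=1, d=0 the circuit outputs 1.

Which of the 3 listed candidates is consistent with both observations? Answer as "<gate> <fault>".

Evaluate each candidate on input a=1, b=1, c=1, d=0:
  g0 stuck-at-1: g0=1 [stuck-at-1], g1=0, g2=1, g3=1, g4=0 → 0 — eliminated
  g2 inverted output: g0=0, g1=0, g2=0 [inverted output], g3=1, g4=1 → 1 — matches
  g3 inverted output: g0=0, g1=0, g2=1, g3=0 [inverted output], g4=0 → 0 — eliminated
Only g2 inverted output reproduces the observed 1.

g2 inverted output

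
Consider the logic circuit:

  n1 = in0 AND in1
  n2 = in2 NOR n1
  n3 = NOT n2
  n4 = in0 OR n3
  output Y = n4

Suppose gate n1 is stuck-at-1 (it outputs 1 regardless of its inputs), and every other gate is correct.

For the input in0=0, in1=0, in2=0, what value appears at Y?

Propagate with n1 forced: n1=1 [stuck-at-1], n2=0, n3=1, n4=1.
So Y = 1. (Without the fault it would be 0.)

1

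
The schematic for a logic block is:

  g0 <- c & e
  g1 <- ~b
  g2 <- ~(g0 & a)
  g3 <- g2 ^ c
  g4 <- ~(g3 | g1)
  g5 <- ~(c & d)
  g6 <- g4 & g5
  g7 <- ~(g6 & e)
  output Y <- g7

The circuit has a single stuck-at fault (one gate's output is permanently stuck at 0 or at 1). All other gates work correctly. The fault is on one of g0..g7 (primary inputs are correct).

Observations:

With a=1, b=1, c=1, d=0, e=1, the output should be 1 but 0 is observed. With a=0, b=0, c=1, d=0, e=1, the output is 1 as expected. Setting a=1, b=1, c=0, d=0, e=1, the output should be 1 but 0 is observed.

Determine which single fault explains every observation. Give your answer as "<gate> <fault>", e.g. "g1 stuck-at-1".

Fault-free values for test 1 (a=1, b=1, c=1, d=0, e=1): g0=1, g1=0, g2=0, g3=1, g4=0, g5=1, g6=0, g7=1, giving Y=1. Observed 0.
Test 1: faults giving observed 0 are {g0 stuck-at-0, g2 stuck-at-1, g3 stuck-at-0, g4 stuck-at-1, g6 stuck-at-1, g7 stuck-at-0}.
Test 2 (a=0, b=0, c=1, d=0, e=1): fault-free g0=1, g1=1, g2=1, g3=0, g4=0, g5=1, g6=0, g7=1 → 1; observed 1. Eliminates g4 stuck-at-1, g6 stuck-at-1, g7 stuck-at-0.
Test 3 (a=1, b=1, c=0, d=0, e=1): fault-free g0=0, g1=0, g2=1, g3=1, g4=0, g5=1, g6=0, g7=1 → 1; observed 0. Eliminates g0 stuck-at-0, g2 stuck-at-1.
Only g3 stuck-at-0 is consistent with every test.

g3 stuck-at-0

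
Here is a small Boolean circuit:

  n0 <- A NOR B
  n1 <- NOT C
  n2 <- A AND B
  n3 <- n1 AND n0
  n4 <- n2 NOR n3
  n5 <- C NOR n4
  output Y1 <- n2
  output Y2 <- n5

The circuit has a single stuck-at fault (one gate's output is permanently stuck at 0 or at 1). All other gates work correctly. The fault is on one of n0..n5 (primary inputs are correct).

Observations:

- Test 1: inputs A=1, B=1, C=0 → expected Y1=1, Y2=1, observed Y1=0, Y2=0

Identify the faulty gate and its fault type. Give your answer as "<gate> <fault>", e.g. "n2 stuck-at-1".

Fault-free values for test 1 (A=1, B=1, C=0): n0=0, n1=1, n2=1, n3=0, n4=0, n5=1, giving Y1=1, Y2=1. Observed Y1=0, Y2=0.
Test 1: faults giving observed Y1=0, Y2=0 are {n2 stuck-at-0}.
Only n2 stuck-at-0 is consistent with every test.

n2 stuck-at-0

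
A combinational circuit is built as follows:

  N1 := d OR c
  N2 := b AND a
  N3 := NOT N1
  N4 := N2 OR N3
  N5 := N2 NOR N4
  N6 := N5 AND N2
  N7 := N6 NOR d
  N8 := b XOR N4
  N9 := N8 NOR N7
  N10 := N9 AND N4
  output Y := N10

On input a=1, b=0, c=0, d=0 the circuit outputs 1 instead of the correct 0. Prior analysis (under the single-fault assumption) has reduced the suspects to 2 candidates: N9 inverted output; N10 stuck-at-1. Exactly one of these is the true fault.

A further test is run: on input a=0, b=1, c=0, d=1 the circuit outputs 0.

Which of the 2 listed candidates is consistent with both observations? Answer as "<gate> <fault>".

N9 inverted output

Evaluate each candidate on input a=0, b=1, c=0, d=1:
  N9 inverted output: N1=1, N2=0, N3=0, N4=0, N5=1, N6=0, N7=0, N8=1, N9=1 [inverted output], N10=0 → 0 — matches
  N10 stuck-at-1: N1=1, N2=0, N3=0, N4=0, N5=1, N6=0, N7=0, N8=1, N9=0, N10=1 [stuck-at-1] → 1 — eliminated
Only N9 inverted output reproduces the observed 0.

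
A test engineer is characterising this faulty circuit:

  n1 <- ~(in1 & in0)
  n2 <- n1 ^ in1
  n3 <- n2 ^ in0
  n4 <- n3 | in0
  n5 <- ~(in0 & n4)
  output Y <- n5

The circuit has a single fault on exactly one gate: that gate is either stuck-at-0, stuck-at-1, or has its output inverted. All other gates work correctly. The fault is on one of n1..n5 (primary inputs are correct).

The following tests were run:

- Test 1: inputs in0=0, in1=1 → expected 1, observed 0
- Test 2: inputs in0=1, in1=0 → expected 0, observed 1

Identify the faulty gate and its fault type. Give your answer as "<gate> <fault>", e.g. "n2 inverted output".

n5 inverted output

Fault-free values for test 1 (in0=0, in1=1): n1=1, n2=0, n3=0, n4=0, n5=1, giving Y=1. Observed 0.
Test 1: faults giving observed 0 are {n5 stuck-at-0, n5 inverted output}.
Test 2 (in0=1, in1=0): fault-free n1=1, n2=1, n3=0, n4=1, n5=0 → 0; observed 1. Eliminates n5 stuck-at-0.
Only n5 inverted output is consistent with every test.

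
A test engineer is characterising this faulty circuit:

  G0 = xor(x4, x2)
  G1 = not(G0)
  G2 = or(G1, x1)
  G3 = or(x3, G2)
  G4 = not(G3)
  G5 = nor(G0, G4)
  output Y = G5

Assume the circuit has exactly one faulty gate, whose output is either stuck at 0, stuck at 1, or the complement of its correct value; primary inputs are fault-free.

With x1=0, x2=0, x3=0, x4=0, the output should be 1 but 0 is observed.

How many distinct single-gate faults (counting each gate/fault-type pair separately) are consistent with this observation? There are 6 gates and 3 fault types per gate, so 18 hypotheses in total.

12

Fault-free: G0=0, G1=1, G2=1, G3=1, G4=0, G5=1 → 1. Observed 0.
  G0: stuck-at-1, inverted output ✓; others ✗
  G1: stuck-at-0, inverted output ✓; others ✗
  G2: stuck-at-0, inverted output ✓; others ✗
  G3: stuck-at-0, inverted output ✓; others ✗
  G4: stuck-at-1, inverted output ✓; others ✗
  G5: stuck-at-0, inverted output ✓; others ✗
Consistent faults: {G0 stuck-at-1, G0 inverted output, G1 stuck-at-0, G1 inverted output, G2 stuck-at-0, G2 inverted output, G3 stuck-at-0, G3 inverted output, G4 stuck-at-1, G4 inverted output, G5 stuck-at-0, G5 inverted output} — 12 in all.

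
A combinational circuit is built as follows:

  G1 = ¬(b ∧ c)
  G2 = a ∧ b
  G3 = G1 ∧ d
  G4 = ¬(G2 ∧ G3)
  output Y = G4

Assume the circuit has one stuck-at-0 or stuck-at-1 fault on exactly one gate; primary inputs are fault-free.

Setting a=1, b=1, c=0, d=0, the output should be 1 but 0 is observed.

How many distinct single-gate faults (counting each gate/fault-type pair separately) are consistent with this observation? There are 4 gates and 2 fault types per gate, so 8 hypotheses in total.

2

Fault-free: G1=1, G2=1, G3=0, G4=1 → 1. Observed 0.
  G1 stuck-at-0: output 1 ✗
  G1 stuck-at-1: output 1 ✗
  G2 stuck-at-0: output 1 ✗
  G2 stuck-at-1: output 1 ✗
  G3 stuck-at-0: output 1 ✗
  G3 stuck-at-1: output 0 ✓
  G4 stuck-at-0: output 0 ✓
  G4 stuck-at-1: output 1 ✗
Consistent faults: {G3 stuck-at-1, G4 stuck-at-0} — 2 in all.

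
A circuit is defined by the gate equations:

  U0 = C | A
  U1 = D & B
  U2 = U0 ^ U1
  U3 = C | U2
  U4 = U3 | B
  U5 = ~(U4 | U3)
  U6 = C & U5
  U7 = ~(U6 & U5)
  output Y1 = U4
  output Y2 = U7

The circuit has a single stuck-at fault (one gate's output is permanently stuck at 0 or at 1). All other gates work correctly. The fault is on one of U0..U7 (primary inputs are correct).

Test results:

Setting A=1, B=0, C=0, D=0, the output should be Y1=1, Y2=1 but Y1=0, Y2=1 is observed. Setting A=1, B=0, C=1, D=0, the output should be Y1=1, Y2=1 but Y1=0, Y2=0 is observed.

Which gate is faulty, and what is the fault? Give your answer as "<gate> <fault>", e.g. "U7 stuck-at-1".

U3 stuck-at-0

Fault-free values for test 1 (A=1, B=0, C=0, D=0): U0=1, U1=0, U2=1, U3=1, U4=1, U5=0, U6=0, U7=1, giving Y1=1, Y2=1. Observed Y1=0, Y2=1.
Test 1: faults giving observed Y1=0, Y2=1 are {U0 stuck-at-0, U1 stuck-at-1, U2 stuck-at-0, U3 stuck-at-0, U4 stuck-at-0}.
Test 2 (A=1, B=0, C=1, D=0): fault-free U0=1, U1=0, U2=1, U3=1, U4=1, U5=0, U6=0, U7=1 → Y1=1, Y2=1; observed Y1=0, Y2=0. Eliminates U0 stuck-at-0, U1 stuck-at-1, U2 stuck-at-0, U4 stuck-at-0.
Only U3 stuck-at-0 is consistent with every test.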